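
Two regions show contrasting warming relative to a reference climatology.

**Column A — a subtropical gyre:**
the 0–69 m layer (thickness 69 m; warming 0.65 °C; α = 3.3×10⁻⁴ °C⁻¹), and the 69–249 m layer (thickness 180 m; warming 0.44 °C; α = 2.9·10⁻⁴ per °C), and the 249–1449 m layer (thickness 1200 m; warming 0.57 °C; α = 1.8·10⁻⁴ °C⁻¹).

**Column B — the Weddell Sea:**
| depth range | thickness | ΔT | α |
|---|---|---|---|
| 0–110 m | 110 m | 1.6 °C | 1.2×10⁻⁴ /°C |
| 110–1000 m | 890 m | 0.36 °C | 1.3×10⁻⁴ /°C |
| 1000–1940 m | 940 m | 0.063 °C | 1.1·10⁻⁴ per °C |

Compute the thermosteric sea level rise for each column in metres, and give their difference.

A 0–69 m: 69 × 3.3×10⁻⁴ × 0.65 = 0.0148005 m
A 180 × 2.9×10⁻⁴ × 0.44 = 0.022968 m
A 1.8×10⁻⁴ × 1200 × 0.57 = 0.12312 m
A total: 0.1608885 m
B Layer 1: 1.2×10⁻⁴ × 1.6 × 110 = 0.02112 m
B 1.3×10⁻⁴ × 890 × 0.36 = 0.041652 m
B Layer 3: 940 × 0.063 × 1.1×10⁻⁴ = 0.0065142 m
B total: 0.0692862 m
Difference: 0.1608885 − 0.0692862 = 0.0916023 m

Δh_A ≈ 0.16 m, Δh_B ≈ 0.069 m; difference ≈ 0.092 m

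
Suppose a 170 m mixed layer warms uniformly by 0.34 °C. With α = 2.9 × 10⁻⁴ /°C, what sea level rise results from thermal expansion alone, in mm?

16.8 mm

Δh = αΔT·H = 2.9×10⁻⁴ × 0.34 × 170 = 0.016762 m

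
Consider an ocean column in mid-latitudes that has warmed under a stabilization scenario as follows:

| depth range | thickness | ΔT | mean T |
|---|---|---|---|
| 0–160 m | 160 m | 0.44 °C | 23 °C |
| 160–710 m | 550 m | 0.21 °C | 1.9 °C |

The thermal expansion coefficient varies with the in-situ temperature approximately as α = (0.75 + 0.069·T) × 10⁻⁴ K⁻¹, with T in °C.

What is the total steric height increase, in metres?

0.0266 m of thermosteric rise

Layer 1: α = (0.75 + 0.069×23)×10⁻⁴ = 2.337×10⁻⁴ K⁻¹
Layer 2: α = (0.75 + 0.069×1.9)×10⁻⁴ = 0.8811×10⁻⁴ K⁻¹
160 × 0.44 × 2.337×10⁻⁴ = 0.01645248 m
Layer 2: 550 × 0.8811×10⁻⁴ × 0.21 = 0.010176705 m
Δh = 0.01645248 + 0.010176705 = 0.026629185 m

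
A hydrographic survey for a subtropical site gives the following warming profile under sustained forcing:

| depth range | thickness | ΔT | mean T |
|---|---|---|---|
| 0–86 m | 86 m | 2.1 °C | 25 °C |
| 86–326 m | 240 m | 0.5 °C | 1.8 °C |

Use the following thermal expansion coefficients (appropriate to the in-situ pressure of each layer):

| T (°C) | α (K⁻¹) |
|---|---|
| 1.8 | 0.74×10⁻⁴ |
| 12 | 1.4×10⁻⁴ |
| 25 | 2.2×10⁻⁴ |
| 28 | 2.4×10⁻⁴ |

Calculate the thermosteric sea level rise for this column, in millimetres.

Δh = 49 mm

Layer 1 at 25 °C → α = 2.2×10⁻⁴ K⁻¹
Layer 2 at 1.8 °C → α = 0.74×10⁻⁴ K⁻¹
0–86 m: 2.1 × 2.2×10⁻⁴ × 86 = 0.039732 m
0.74×10⁻⁴ × 0.5 × 240 = 0.00888 m
Δh = 0.039732 + 0.00888 = 0.048612 m ≈ 49 mm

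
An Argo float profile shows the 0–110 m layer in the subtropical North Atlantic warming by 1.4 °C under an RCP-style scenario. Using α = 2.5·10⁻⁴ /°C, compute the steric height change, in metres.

Δh = 0.0385 m

Δh = αΔT·H = 2.5×10⁻⁴ × 1.4 × 110 = 0.03850 m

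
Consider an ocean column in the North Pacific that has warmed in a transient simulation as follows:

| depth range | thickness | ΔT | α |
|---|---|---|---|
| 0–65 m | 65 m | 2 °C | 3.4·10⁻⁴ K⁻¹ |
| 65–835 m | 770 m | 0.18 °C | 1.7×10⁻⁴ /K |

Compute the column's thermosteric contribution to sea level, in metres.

0.0678 m

Layer 1: 65 × 2 × 3.4×10⁻⁴ = 0.04420 m
0.18 × 770 × 1.7×10⁻⁴ = 0.023562 m
Δh = 0.04420 + 0.023562 = 0.067762 m ≈ 0.0678 m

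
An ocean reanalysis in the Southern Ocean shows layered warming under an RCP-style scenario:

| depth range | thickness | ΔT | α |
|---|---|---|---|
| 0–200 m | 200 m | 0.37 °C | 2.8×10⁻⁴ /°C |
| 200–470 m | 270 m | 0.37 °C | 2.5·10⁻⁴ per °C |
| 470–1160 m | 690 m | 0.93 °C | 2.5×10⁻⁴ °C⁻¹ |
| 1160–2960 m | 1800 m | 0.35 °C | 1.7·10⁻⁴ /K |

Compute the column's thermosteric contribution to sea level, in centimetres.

about 31.3 cm

0–200 m: 0.37 × 2.8×10⁻⁴ × 200 = 0.02072 m
200–470 m: 0.37 × 270 × 2.5×10⁻⁴ = 0.024975 m
470–1160 m: 2.5×10⁻⁴ × 0.93 × 690 = 0.160425 m
1800 × 1.7×10⁻⁴ × 0.35 = 0.10710 m
Δh = 0.02072 + 0.024975 + 0.160425 + 0.10710 = 0.31322 m ≈ 31.3 cm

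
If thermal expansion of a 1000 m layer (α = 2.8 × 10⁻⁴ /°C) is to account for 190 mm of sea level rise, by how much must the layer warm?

0.68 °C

ΔT = Δh/(αH) = 0.19 / (2.8×10⁻⁴ × 1000) ≈ 0.6786 °C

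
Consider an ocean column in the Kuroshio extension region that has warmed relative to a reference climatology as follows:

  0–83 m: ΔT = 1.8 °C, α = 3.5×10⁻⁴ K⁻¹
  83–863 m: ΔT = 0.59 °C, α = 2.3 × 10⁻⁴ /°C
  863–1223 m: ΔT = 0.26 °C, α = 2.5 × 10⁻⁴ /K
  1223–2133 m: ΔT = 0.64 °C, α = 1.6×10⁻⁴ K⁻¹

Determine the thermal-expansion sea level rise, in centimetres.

3.5×10⁻⁴ × 83 × 1.8 = 0.05229 m
Layer 2: 0.59 × 780 × 2.3×10⁻⁴ = 0.105846 m
Layer 3: 360 × 0.26 × 2.5×10⁻⁴ = 0.02340 m
1.6×10⁻⁴ × 910 × 0.64 = 0.093184 m
Δh = 0.05229 + 0.105846 + 0.02340 + 0.093184 = 0.27472 m ≈ 27.5 cm

27.5 cm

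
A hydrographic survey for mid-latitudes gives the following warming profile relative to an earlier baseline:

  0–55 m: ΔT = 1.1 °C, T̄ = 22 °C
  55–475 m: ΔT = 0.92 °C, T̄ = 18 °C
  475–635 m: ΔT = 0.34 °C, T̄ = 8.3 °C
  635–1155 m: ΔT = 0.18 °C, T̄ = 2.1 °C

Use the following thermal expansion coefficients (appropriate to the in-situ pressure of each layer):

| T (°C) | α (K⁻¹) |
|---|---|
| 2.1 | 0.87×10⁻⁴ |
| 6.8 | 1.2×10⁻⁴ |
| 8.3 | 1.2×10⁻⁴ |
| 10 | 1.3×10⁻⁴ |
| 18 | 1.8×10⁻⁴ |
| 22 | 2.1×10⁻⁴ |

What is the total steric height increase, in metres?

about 0.097 m

Layer 1 at 22 °C → α = 2.1×10⁻⁴ K⁻¹
Layer 2 at 18 °C → α = 1.8×10⁻⁴ K⁻¹
Layer 3 at 8.3 °C → α = 1.2×10⁻⁴ K⁻¹
Layer 4 at 2.1 °C → α = 0.87×10⁻⁴ K⁻¹
Layer 1: 2.1×10⁻⁴ × 55 × 1.1 = 0.012705 m
Layer 2: 420 × 0.92 × 1.8×10⁻⁴ = 0.069552 m
Layer 3: 1.2×10⁻⁴ × 0.34 × 160 = 0.006528 m
0.18 × 0.87×10⁻⁴ × 520 = 0.0081432 m
Δh = 0.012705 + 0.069552 + 0.006528 + 0.0081432 = 0.0969282 m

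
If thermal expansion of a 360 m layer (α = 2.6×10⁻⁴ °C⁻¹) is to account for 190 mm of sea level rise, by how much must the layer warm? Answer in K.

ΔT ≈ 2.03 K

ΔT = Δh/(αH) = 0.19 / (2.6×10⁻⁴ × 360) ≈ 2.030 K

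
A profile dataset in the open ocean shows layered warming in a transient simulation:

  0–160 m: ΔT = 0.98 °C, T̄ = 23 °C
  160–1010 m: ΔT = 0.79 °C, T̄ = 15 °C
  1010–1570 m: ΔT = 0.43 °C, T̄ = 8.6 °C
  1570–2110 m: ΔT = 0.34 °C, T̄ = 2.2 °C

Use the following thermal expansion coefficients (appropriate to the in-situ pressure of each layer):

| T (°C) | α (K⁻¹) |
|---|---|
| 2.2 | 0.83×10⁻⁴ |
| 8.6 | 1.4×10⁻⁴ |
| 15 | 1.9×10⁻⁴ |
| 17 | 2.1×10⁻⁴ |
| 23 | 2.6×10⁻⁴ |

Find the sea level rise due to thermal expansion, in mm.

217 mm of thermosteric rise

Layer 1 at 23 °C → α = 2.6×10⁻⁴ K⁻¹
Layer 2 at 15 °C → α = 1.9×10⁻⁴ K⁻¹
Layer 3 at 8.6 °C → α = 1.4×10⁻⁴ K⁻¹
Layer 4 at 2.2 °C → α = 0.83×10⁻⁴ K⁻¹
0.98 × 2.6×10⁻⁴ × 160 = 0.040768 m
160–1010 m: 850 × 1.9×10⁻⁴ × 0.79 = 0.127585 m
1010–1570 m: 560 × 0.43 × 1.4×10⁻⁴ = 0.033712 m
Layer 4: 540 × 0.34 × 0.83×10⁻⁴ = 0.0152388 m
Δh = 0.040768 + 0.127585 + 0.033712 + 0.0152388 = 0.2173038 m ≈ 217 mm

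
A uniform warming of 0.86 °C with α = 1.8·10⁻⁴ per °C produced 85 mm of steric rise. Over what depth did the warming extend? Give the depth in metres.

H = Δh/(αΔT) = 0.085 / (1.8×10⁻⁴ × 0.86) ≈ 549.1 m

about 549 m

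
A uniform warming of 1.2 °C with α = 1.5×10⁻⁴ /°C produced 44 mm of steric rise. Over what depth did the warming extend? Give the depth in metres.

H = Δh/(αΔT) = 0.044 / (1.5×10⁻⁴ × 1.2) ≈ 244.4 m

about 240 m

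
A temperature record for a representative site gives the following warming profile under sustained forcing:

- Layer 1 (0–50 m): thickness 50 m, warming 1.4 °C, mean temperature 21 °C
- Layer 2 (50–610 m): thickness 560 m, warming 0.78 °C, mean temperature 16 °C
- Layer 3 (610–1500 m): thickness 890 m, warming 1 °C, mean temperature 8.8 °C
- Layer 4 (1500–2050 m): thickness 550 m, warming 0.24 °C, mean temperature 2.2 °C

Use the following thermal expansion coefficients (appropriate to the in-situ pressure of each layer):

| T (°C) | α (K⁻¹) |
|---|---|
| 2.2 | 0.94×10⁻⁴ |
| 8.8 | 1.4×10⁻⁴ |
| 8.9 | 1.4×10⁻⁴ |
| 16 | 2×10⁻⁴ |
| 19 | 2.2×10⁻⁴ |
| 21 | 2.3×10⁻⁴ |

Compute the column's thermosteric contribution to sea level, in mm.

240 mm of thermosteric rise

Layer 1 at 21 °C → α = 2.3×10⁻⁴ K⁻¹
Layer 2 at 16 °C → α = 2×10⁻⁴ K⁻¹
Layer 3 at 8.8 °C → α = 1.4×10⁻⁴ K⁻¹
Layer 4 at 2.2 °C → α = 0.94×10⁻⁴ K⁻¹
0–50 m: 2.3×10⁻⁴ × 1.4 × 50 = 0.01610 m
0.78 × 2×10⁻⁴ × 560 = 0.08736 m
Layer 3: 890 × 1 × 1.4×10⁻⁴ = 0.12460 m
0.94×10⁻⁴ × 0.24 × 550 = 0.012408 m
Δh = 0.01610 + 0.08736 + 0.12460 + 0.012408 = 0.240468 m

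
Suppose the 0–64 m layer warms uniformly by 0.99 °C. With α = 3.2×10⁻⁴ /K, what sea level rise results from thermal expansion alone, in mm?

about 20.3 mm

Δh = αΔT·H = 3.2×10⁻⁴ × 0.99 × 64 = 0.0202752 m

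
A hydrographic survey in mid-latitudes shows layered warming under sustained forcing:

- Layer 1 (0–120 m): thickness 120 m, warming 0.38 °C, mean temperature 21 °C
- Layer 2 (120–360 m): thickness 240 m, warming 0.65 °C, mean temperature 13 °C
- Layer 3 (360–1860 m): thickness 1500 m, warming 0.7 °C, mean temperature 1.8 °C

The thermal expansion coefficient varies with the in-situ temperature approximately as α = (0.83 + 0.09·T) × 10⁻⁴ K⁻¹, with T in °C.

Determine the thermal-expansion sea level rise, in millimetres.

about 148 mm

Layer 1: α = (0.83 + 0.09×21)×10⁻⁴ = 2.72×10⁻⁴ K⁻¹
Layer 2: α = (0.83 + 0.09×13)×10⁻⁴ = 2×10⁻⁴ K⁻¹
Layer 3: α = (0.83 + 0.09×1.8)×10⁻⁴ = 0.992×10⁻⁴ K⁻¹
120 × 2.72×10⁻⁴ × 0.38 = 0.0124032 m
120–360 m: 2×10⁻⁴ × 240 × 0.65 = 0.03120 m
Layer 3: 1500 × 0.7 × 0.992×10⁻⁴ = 0.10416 m
Δh = 0.0124032 + 0.03120 + 0.10416 = 0.1477632 m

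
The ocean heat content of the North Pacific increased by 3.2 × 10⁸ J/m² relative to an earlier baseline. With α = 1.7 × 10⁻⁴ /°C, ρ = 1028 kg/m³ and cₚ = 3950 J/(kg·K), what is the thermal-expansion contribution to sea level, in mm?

Δh = αQ/(ρcₚ) = 1.7×10⁻⁴ × 3.2×10⁸ / (1028 × 3950) ≈ 0.013397 m

about 13.4 mm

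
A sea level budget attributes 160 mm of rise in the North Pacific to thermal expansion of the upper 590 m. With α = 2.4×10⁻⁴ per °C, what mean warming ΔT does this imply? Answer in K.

ΔT = Δh/(αH) = 0.16 / (2.4×10⁻⁴ × 590) ≈ 1.130 K

1.13 K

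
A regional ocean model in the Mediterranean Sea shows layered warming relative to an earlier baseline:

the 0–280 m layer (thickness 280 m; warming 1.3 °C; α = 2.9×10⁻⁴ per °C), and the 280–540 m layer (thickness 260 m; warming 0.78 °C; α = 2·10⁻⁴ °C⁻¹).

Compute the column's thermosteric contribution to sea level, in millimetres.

Δh ≈ 150 mm

0–280 m: 280 × 2.9×10⁻⁴ × 1.3 = 0.10556 m
2×10⁻⁴ × 260 × 0.78 = 0.04056 m
Δh = 0.10556 + 0.04056 = 0.14612 m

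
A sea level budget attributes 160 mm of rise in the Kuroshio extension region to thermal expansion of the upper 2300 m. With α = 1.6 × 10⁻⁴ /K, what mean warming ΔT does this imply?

ΔT ≈ 0.435 K

ΔT = Δh/(αH) = 0.16 / (1.6×10⁻⁴ × 2300) ≈ 0.4348 K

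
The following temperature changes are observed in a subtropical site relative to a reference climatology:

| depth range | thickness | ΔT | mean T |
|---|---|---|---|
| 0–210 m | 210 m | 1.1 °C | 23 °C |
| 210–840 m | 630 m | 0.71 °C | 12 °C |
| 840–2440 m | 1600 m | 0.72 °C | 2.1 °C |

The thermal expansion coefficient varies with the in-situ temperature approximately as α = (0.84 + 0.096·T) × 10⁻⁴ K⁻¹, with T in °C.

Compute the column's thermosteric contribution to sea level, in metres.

Layer 1: α = (0.84 + 0.096×23)×10⁻⁴ = 3.048×10⁻⁴ K⁻¹
Layer 2: α = (0.84 + 0.096×12)×10⁻⁴ = 1.992×10⁻⁴ K⁻¹
Layer 3: α = (0.84 + 0.096×2.1)×10⁻⁴ = 1.0416×10⁻⁴ K⁻¹
Layer 1: 1.1 × 3.048×10⁻⁴ × 210 = 0.0704088 m
1.992×10⁻⁴ × 630 × 0.71 = 0.08910216 m
0.72 × 1.0416×10⁻⁴ × 1600 = 0.11999232 m
Δh = 0.0704088 + 0.08910216 + 0.11999232 = 0.27950328 m ≈ 0.280 m

Δh ≈ 0.280 m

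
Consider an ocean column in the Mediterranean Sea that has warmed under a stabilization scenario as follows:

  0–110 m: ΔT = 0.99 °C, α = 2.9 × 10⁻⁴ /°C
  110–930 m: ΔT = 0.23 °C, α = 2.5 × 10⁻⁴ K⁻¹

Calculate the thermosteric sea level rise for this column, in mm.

Layer 1: 0.99 × 2.9×10⁻⁴ × 110 = 0.031581 m
0.23 × 2.5×10⁻⁴ × 820 = 0.04715 m
Δh = 0.031581 + 0.04715 = 0.078731 m

79 mm of thermosteric rise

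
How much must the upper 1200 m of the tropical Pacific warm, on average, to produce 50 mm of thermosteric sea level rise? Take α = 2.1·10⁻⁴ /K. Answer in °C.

0.198 °C

ΔT = Δh/(αH) = 0.05 / (2.1×10⁻⁴ × 1200) ≈ 0.1984 °C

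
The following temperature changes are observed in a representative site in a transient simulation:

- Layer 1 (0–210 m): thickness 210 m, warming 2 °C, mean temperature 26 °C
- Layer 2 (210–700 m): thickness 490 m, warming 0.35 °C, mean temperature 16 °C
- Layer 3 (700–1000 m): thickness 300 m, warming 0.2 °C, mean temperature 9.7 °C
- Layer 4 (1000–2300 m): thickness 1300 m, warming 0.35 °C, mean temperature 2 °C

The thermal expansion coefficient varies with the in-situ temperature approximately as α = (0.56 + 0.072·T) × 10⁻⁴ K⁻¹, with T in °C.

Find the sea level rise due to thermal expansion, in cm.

17.1 cm

Layer 1: α = (0.56 + 0.072×26)×10⁻⁴ = 2.432×10⁻⁴ K⁻¹
Layer 2: α = (0.56 + 0.072×16)×10⁻⁴ = 1.712×10⁻⁴ K⁻¹
Layer 3: α = (0.56 + 0.072×9.7)×10⁻⁴ = 1.2584×10⁻⁴ K⁻¹
Layer 4: α = (0.56 + 0.072×2)×10⁻⁴ = 0.704×10⁻⁴ K⁻¹
Layer 1: 2 × 2.432×10⁻⁴ × 210 = 0.102144 m
Layer 2: 490 × 0.35 × 1.712×10⁻⁴ = 0.0293608 m
Layer 3: 300 × 0.2 × 1.2584×10⁻⁴ = 0.0075504 m
1000–2300 m: 0.704×10⁻⁴ × 1300 × 0.35 = 0.032032 m
Δh = 0.102144 + 0.0293608 + 0.0075504 + 0.032032 = 0.1710872 m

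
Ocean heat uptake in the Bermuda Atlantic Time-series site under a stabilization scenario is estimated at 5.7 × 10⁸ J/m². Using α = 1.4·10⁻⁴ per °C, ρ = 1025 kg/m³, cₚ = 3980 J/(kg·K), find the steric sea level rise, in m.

Δh ≈ 0.0196 m

Δh = αQ/(ρcₚ) = 1.4×10⁻⁴ × 5.7×10⁸ / (1025 × 3980) ≈ 0.019561 m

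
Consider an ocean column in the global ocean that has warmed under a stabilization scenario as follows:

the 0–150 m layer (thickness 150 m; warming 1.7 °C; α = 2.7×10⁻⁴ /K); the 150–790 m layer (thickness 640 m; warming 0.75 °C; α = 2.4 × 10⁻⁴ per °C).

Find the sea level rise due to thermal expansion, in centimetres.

about 18.4 cm

2.7×10⁻⁴ × 1.7 × 150 = 0.06885 m
Layer 2: 0.75 × 2.4×10⁻⁴ × 640 = 0.11520 m
Δh = 0.06885 + 0.11520 = 0.18405 m ≈ 18.4 cm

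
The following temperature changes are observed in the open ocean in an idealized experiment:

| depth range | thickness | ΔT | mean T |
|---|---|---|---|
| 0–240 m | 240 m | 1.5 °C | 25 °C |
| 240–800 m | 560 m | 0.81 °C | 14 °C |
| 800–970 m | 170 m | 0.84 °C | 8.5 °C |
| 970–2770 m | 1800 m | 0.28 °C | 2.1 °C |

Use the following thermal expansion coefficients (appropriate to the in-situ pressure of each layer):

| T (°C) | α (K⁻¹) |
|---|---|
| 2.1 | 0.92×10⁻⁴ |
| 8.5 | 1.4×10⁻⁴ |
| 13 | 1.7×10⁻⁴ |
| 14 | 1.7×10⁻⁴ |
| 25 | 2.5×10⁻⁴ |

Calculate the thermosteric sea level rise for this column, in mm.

Layer 1 at 25 °C → α = 2.5×10⁻⁴ K⁻¹
Layer 2 at 14 °C → α = 1.7×10⁻⁴ K⁻¹
Layer 3 at 8.5 °C → α = 1.4×10⁻⁴ K⁻¹
Layer 4 at 2.1 °C → α = 0.92×10⁻⁴ K⁻¹
0–240 m: 2.5×10⁻⁴ × 240 × 1.5 = 0.09000 m
240–800 m: 1.7×10⁻⁴ × 560 × 0.81 = 0.077112 m
Layer 3: 0.84 × 1.4×10⁻⁴ × 170 = 0.019992 m
Layer 4: 1800 × 0.92×10⁻⁴ × 0.28 = 0.046368 m
Δh = 0.09000 + 0.077112 + 0.019992 + 0.046368 = 0.233472 m ≈ 233 mm

Δh = 233 mm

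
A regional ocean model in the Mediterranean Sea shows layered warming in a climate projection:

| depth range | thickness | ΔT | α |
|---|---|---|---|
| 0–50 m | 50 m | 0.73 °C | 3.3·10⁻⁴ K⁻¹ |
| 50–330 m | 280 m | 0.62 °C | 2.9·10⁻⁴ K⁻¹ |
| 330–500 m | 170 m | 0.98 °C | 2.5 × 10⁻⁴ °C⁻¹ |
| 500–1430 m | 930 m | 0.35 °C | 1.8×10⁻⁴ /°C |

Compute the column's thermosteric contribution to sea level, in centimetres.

Δh = 16.3 cm

0–50 m: 0.73 × 50 × 3.3×10⁻⁴ = 0.012045 m
50–330 m: 0.62 × 280 × 2.9×10⁻⁴ = 0.050344 m
330–500 m: 2.5×10⁻⁴ × 0.98 × 170 = 0.04165 m
Layer 4: 1.8×10⁻⁴ × 0.35 × 930 = 0.05859 m
Δh = 0.012045 + 0.050344 + 0.04165 + 0.05859 = 0.162629 m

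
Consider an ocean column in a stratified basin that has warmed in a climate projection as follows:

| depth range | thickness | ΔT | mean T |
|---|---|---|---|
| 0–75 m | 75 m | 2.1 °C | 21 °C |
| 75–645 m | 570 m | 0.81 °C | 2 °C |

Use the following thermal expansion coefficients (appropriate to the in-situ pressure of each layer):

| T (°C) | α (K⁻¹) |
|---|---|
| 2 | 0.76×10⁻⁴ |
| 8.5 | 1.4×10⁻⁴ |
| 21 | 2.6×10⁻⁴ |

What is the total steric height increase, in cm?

Layer 1 at 21 °C → α = 2.6×10⁻⁴ K⁻¹
Layer 2 at 2 °C → α = 0.76×10⁻⁴ K⁻¹
0–75 m: 2.6×10⁻⁴ × 2.1 × 75 = 0.04095 m
Layer 2: 570 × 0.81 × 0.76×10⁻⁴ = 0.0350892 m
Δh = 0.04095 + 0.0350892 = 0.0760392 m ≈ 7.60 cm

Δh = 7.60 cm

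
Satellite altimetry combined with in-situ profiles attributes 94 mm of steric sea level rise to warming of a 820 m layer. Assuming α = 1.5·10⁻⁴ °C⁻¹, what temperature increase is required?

ΔT = Δh/(αH) = 0.094 / (1.5×10⁻⁴ × 820) ≈ 0.7642 K

about 0.76 K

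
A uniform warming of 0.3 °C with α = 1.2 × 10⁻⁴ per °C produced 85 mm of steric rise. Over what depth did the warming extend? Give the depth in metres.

2360 m

H = Δh/(αΔT) = 0.085 / (1.2×10⁻⁴ × 0.3) ≈ 2361 m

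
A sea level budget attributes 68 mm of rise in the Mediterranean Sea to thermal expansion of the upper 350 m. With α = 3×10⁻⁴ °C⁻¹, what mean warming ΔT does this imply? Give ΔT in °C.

ΔT = Δh/(αH) = 0.068 / (3×10⁻⁴ × 350) ≈ 0.6476 °C

0.648 °C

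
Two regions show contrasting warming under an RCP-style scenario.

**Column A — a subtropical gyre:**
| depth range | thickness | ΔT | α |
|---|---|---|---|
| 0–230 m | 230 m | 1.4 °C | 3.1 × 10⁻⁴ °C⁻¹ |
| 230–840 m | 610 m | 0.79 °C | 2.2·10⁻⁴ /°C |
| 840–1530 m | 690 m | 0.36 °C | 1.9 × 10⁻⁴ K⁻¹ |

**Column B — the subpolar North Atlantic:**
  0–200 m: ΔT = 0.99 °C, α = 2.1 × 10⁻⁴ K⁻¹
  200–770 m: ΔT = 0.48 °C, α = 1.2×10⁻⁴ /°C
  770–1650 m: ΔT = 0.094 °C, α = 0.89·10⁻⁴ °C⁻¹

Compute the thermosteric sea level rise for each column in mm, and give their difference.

A: 253 mm; B: 81.8 mm; difference 171 mm

A 1.4 × 230 × 3.1×10⁻⁴ = 0.09982 m
A 0.79 × 2.2×10⁻⁴ × 610 = 0.106018 m
A Layer 3: 1.9×10⁻⁴ × 0.36 × 690 = 0.047196 m
A total: 0.253034 m
B 0–200 m: 2.1×10⁻⁴ × 0.99 × 200 = 0.04158 m
B 0.48 × 1.2×10⁻⁴ × 570 = 0.032832 m
B 0.89×10⁻⁴ × 880 × 0.094 = 0.00736208 m
B total: 0.08177408 m
Difference: 0.253034 − 0.08177408 = 0.17125992 m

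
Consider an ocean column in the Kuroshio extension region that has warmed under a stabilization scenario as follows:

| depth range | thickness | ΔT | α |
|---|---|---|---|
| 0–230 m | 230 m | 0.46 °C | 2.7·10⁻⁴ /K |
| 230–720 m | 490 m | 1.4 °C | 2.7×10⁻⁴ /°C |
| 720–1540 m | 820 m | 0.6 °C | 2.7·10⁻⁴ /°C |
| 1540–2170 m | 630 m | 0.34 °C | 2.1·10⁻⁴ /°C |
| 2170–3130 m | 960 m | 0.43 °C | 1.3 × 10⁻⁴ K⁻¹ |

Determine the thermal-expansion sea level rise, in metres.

about 0.445 m

0.46 × 2.7×10⁻⁴ × 230 = 0.028566 m
230–720 m: 2.7×10⁻⁴ × 1.4 × 490 = 0.18522 m
720–1540 m: 0.6 × 2.7×10⁻⁴ × 820 = 0.13284 m
630 × 0.34 × 2.1×10⁻⁴ = 0.044982 m
1.3×10⁻⁴ × 960 × 0.43 = 0.053664 m
Δh = 0.028566 + 0.18522 + 0.13284 + 0.044982 + 0.053664 = 0.445272 m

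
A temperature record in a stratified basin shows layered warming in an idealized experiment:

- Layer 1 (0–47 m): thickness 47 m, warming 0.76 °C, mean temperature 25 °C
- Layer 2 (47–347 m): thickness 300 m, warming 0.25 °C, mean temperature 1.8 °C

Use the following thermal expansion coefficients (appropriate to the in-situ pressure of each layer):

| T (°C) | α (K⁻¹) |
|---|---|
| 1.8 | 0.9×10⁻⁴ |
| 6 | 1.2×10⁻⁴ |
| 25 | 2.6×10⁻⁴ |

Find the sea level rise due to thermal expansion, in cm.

Layer 1 at 25 °C → α = 2.6×10⁻⁴ K⁻¹
Layer 2 at 1.8 °C → α = 0.9×10⁻⁴ K⁻¹
2.6×10⁻⁴ × 47 × 0.76 = 0.0092872 m
47–347 m: 0.25 × 0.9×10⁻⁴ × 300 = 0.00675 m
Δh = 0.0092872 + 0.00675 = 0.0160372 m ≈ 1.60 cm

1.60 cm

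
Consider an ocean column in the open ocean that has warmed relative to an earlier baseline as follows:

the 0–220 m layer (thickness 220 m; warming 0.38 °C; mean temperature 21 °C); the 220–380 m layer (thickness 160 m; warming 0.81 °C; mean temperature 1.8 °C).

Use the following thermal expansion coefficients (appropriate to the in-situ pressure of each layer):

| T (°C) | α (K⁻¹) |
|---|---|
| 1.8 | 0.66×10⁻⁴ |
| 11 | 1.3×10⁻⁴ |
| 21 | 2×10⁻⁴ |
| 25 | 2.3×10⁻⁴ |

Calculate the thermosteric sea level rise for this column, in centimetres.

Δh ≈ 2.53 cm

Layer 1 at 21 °C → α = 2×10⁻⁴ K⁻¹
Layer 2 at 1.8 °C → α = 0.66×10⁻⁴ K⁻¹
Layer 1: 220 × 2×10⁻⁴ × 0.38 = 0.01672 m
Layer 2: 0.66×10⁻⁴ × 0.81 × 160 = 0.0085536 m
Δh = 0.01672 + 0.0085536 = 0.0252736 m ≈ 2.53 cm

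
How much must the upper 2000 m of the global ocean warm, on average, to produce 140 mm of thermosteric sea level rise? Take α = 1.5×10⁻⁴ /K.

ΔT = Δh/(αH) = 0.14 / (1.5×10⁻⁴ × 2000) ≈ 0.4667 K

ΔT ≈ 0.467 K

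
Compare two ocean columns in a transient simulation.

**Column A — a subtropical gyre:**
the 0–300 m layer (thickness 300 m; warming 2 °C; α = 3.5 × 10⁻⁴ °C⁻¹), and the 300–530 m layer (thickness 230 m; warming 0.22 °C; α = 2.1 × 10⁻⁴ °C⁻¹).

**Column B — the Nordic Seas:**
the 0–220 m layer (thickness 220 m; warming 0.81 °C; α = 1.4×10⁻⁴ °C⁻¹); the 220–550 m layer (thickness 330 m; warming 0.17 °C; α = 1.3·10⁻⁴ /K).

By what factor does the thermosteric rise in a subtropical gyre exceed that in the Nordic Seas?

a factor of 6.84

A 0–300 m: 3.5×10⁻⁴ × 2 × 300 = 0.21000 m
A 300–530 m: 2.1×10⁻⁴ × 0.22 × 230 = 0.010626 m
A total: 0.220626 m
B 0–220 m: 220 × 0.81 × 1.4×10⁻⁴ = 0.024948 m
B 220–550 m: 330 × 1.3×10⁻⁴ × 0.17 = 0.007293 m
B total: 0.032241 m
Ratio: 0.220626 / 0.032241 ≈ 6.843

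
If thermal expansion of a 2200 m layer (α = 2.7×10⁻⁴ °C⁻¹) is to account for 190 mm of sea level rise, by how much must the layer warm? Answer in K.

about 0.32 K

ΔT = Δh/(αH) = 0.19 / (2.7×10⁻⁴ × 2200) ≈ 0.3199 K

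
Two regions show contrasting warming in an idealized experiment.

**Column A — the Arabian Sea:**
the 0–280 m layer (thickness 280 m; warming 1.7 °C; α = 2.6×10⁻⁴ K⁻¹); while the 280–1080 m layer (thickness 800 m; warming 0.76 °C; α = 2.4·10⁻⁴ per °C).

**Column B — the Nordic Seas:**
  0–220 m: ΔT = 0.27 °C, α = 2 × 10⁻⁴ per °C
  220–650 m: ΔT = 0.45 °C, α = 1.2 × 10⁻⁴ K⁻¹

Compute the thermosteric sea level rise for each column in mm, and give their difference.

A 0–280 m: 2.6×10⁻⁴ × 1.7 × 280 = 0.12376 m
A 800 × 0.76 × 2.4×10⁻⁴ = 0.14592 m
A total: 0.26968 m
B Layer 1: 2×10⁻⁴ × 220 × 0.27 = 0.01188 m
B Layer 2: 1.2×10⁻⁴ × 0.45 × 430 = 0.02322 m
B total: 0.03510 m
Difference: 0.26968 − 0.03510 = 0.23458 m

Δh_A ≈ 270 mm, Δh_B ≈ 35.1 mm; difference ≈ 235 mm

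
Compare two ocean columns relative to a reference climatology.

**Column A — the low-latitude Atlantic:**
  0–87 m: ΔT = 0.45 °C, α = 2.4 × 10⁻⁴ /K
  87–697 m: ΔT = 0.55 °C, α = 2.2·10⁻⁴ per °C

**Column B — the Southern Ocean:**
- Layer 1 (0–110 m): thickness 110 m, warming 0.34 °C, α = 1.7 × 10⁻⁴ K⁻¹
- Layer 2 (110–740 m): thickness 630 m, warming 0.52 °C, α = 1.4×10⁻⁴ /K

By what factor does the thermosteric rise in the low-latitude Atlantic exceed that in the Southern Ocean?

A 0.45 × 87 × 2.4×10⁻⁴ = 0.009396 m
A 610 × 2.2×10⁻⁴ × 0.55 = 0.07381 m
A total: 0.083206 m
B Layer 1: 0.34 × 1.7×10⁻⁴ × 110 = 0.006358 m
B Layer 2: 1.4×10⁻⁴ × 0.52 × 630 = 0.045864 m
B total: 0.052222 m
Ratio: 0.083206 / 0.052222 ≈ 1.593

a factor of 1.59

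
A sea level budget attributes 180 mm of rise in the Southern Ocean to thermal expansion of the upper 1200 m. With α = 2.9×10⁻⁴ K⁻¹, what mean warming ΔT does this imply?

0.517 °C

ΔT = Δh/(αH) = 0.18 / (2.9×10⁻⁴ × 1200) ≈ 0.5172 °C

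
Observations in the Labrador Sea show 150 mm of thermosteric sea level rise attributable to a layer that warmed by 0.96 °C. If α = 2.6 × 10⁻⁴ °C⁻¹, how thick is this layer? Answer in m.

H = Δh/(αΔT) = 0.15 / (2.6×10⁻⁴ × 0.96) ≈ 601.0 m

about 600 m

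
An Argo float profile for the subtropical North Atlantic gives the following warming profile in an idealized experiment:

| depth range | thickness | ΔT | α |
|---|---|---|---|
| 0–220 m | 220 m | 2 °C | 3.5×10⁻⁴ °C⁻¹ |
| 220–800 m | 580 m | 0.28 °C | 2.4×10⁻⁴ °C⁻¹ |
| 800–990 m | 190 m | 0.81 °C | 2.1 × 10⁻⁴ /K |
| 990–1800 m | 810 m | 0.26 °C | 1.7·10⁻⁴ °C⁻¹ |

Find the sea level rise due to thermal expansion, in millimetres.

Layer 1: 3.5×10⁻⁴ × 220 × 2 = 0.15400 m
Layer 2: 2.4×10⁻⁴ × 580 × 0.28 = 0.038976 m
0.81 × 190 × 2.1×10⁻⁴ = 0.032319 m
0.26 × 1.7×10⁻⁴ × 810 = 0.035802 m
Δh = 0.15400 + 0.038976 + 0.032319 + 0.035802 = 0.261097 m ≈ 260 mm

about 260 mm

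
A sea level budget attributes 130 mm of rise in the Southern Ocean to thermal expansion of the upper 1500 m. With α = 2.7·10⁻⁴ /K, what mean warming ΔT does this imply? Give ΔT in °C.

ΔT = Δh/(αH) = 0.13 / (2.7×10⁻⁴ × 1500) ≈ 0.3210 °C

about 0.32 °C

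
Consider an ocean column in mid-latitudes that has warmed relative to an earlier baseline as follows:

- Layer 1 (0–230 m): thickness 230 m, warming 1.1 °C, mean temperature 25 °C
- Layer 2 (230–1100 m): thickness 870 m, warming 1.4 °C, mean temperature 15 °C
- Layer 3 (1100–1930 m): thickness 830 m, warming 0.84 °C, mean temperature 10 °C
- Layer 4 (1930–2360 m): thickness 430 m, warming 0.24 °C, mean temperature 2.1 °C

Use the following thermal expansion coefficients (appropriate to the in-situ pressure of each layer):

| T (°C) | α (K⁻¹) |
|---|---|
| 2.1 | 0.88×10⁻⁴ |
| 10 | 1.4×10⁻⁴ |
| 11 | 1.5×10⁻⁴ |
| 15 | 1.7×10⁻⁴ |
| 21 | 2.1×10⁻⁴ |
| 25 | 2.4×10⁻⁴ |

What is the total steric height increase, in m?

Layer 1 at 25 °C → α = 2.4×10⁻⁴ K⁻¹
Layer 2 at 15 °C → α = 1.7×10⁻⁴ K⁻¹
Layer 3 at 10 °C → α = 1.4×10⁻⁴ K⁻¹
Layer 4 at 2.1 °C → α = 0.88×10⁻⁴ K⁻¹
0–230 m: 1.1 × 2.4×10⁻⁴ × 230 = 0.06072 m
870 × 1.4 × 1.7×10⁻⁴ = 0.20706 m
0.84 × 1.4×10⁻⁴ × 830 = 0.097608 m
Layer 4: 430 × 0.88×10⁻⁴ × 0.24 = 0.0090816 m
Δh = 0.06072 + 0.20706 + 0.097608 + 0.0090816 = 0.3744696 m

Δh ≈ 0.374 m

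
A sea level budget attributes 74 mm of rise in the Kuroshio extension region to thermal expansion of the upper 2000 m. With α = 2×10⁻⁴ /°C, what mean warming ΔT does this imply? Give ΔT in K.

0.185 K

ΔT = Δh/(αH) = 0.074 / (2×10⁻⁴ × 2000) = 0.1850 K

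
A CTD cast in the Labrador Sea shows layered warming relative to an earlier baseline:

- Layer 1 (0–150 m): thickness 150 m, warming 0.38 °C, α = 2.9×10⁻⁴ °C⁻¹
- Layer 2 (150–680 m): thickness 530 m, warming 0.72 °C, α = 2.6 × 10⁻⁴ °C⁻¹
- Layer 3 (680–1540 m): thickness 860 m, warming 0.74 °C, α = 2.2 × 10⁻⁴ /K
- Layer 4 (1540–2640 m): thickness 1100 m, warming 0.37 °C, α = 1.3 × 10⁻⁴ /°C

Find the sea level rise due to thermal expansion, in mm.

2.9×10⁻⁴ × 0.38 × 150 = 0.01653 m
2.6×10⁻⁴ × 530 × 0.72 = 0.099216 m
Layer 3: 2.2×10⁻⁴ × 0.74 × 860 = 0.140008 m
Layer 4: 1.3×10⁻⁴ × 0.37 × 1100 = 0.05291 m
Δh = 0.01653 + 0.099216 + 0.140008 + 0.05291 = 0.308664 m ≈ 310 mm

Δh = 310 mm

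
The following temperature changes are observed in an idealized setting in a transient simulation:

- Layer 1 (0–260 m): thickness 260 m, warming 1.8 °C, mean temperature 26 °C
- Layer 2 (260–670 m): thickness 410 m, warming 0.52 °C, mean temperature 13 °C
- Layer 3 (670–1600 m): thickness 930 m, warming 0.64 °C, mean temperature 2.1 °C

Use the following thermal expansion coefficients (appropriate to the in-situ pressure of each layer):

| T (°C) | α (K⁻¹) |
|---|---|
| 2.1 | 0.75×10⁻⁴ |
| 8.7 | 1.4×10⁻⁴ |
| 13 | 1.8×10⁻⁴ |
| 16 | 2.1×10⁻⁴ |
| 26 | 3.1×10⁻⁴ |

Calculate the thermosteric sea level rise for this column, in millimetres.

Layer 1 at 26 °C → α = 3.1×10⁻⁴ K⁻¹
Layer 2 at 13 °C → α = 1.8×10⁻⁴ K⁻¹
Layer 3 at 2.1 °C → α = 0.75×10⁻⁴ K⁻¹
1.8 × 3.1×10⁻⁴ × 260 = 0.14508 m
410 × 1.8×10⁻⁴ × 0.52 = 0.038376 m
670–1600 m: 0.64 × 0.75×10⁻⁴ × 930 = 0.04464 m
Δh = 0.14508 + 0.038376 + 0.04464 = 0.228096 m ≈ 228 mm

Δh ≈ 228 mm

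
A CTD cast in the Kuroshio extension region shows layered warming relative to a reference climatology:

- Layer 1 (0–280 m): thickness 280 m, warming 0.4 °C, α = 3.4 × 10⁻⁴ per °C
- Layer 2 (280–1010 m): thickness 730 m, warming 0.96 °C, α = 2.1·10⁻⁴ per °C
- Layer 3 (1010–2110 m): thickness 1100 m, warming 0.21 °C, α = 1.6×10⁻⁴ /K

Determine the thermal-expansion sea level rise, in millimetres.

Layer 1: 3.4×10⁻⁴ × 280 × 0.4 = 0.03808 m
280–1010 m: 0.96 × 730 × 2.1×10⁻⁴ = 0.147168 m
1010–2110 m: 1.6×10⁻⁴ × 0.21 × 1100 = 0.03696 m
Δh = 0.03808 + 0.147168 + 0.03696 = 0.222208 m

222 mm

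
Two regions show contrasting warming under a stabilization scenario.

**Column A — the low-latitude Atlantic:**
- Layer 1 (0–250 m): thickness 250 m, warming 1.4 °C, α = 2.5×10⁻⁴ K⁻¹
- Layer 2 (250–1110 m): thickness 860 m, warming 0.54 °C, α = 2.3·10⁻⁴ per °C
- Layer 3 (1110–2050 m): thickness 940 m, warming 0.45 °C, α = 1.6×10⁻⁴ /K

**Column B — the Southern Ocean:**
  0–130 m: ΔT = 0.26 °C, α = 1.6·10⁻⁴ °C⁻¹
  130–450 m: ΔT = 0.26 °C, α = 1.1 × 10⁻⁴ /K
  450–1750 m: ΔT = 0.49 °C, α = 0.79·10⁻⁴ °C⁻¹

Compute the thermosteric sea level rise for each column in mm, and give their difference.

A 250 × 1.4 × 2.5×10⁻⁴ = 0.08750 m
A Layer 2: 2.3×10⁻⁴ × 860 × 0.54 = 0.106812 m
A Layer 3: 0.45 × 940 × 1.6×10⁻⁴ = 0.06768 m
A total: 0.261992 m
B 0–130 m: 0.26 × 1.6×10⁻⁴ × 130 = 0.005408 m
B 0.26 × 320 × 1.1×10⁻⁴ = 0.009152 m
B Layer 3: 0.79×10⁻⁴ × 1300 × 0.49 = 0.050323 m
B total: 0.064883 m
Difference: 0.261992 − 0.064883 = 0.197109 m

A: 262 mm; B: 64.9 mm; difference 197 mm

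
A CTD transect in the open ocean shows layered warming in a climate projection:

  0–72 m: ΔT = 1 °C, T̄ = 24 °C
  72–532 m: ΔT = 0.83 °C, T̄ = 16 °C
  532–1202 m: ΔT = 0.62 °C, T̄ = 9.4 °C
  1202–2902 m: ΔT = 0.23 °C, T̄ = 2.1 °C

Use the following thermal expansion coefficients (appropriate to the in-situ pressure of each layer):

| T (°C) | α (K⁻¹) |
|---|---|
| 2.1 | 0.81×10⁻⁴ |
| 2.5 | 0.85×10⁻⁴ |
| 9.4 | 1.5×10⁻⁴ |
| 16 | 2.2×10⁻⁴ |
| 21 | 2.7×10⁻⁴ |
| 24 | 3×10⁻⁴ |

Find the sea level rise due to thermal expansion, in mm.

Layer 1 at 24 °C → α = 3×10⁻⁴ K⁻¹
Layer 2 at 16 °C → α = 2.2×10⁻⁴ K⁻¹
Layer 3 at 9.4 °C → α = 1.5×10⁻⁴ K⁻¹
Layer 4 at 2.1 °C → α = 0.81×10⁻⁴ K⁻¹
Layer 1: 72 × 1 × 3×10⁻⁴ = 0.02160 m
Layer 2: 0.83 × 460 × 2.2×10⁻⁴ = 0.083996 m
1.5×10⁻⁴ × 670 × 0.62 = 0.06231 m
1202–2902 m: 1700 × 0.23 × 0.81×10⁻⁴ = 0.031671 m
Δh = 0.02160 + 0.083996 + 0.06231 + 0.031671 = 0.199577 m

200 mm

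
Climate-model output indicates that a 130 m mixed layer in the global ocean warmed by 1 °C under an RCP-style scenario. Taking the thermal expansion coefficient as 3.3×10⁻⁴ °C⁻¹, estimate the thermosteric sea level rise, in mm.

Δh = αΔT·H = 3.3×10⁻⁴ × 1 × 130 = 0.04290 m

43 mm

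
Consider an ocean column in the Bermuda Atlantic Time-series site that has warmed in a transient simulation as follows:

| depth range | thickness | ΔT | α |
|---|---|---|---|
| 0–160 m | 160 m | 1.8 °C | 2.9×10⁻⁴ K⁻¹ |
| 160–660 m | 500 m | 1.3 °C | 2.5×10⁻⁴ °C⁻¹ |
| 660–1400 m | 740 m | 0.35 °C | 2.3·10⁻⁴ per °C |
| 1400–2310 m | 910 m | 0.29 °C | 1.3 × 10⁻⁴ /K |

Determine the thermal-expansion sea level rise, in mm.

Δh = 340 mm

160 × 1.8 × 2.9×10⁻⁴ = 0.08352 m
160–660 m: 2.5×10⁻⁴ × 500 × 1.3 = 0.16250 m
0.35 × 2.3×10⁻⁴ × 740 = 0.05957 m
0.29 × 1.3×10⁻⁴ × 910 = 0.034307 m
Δh = 0.08352 + 0.16250 + 0.05957 + 0.034307 = 0.339897 m ≈ 340 mm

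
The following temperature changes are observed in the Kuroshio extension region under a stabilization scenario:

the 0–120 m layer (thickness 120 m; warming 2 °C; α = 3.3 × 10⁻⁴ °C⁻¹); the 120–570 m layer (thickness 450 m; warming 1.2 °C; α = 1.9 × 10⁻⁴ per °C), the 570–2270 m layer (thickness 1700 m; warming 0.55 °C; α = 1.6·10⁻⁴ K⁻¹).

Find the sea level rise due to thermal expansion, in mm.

120 × 2 × 3.3×10⁻⁴ = 0.07920 m
120–570 m: 1.2 × 450 × 1.9×10⁻⁴ = 0.10260 m
0.55 × 1.6×10⁻⁴ × 1700 = 0.14960 m
Δh = 0.07920 + 0.10260 + 0.14960 = 0.33140 m

Δh ≈ 330 mm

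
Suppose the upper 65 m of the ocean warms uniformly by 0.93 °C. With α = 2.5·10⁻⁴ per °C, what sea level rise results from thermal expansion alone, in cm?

about 1.51 cm

Δh = αΔT·H = 2.5×10⁻⁴ × 0.93 × 65 = 0.0151125 m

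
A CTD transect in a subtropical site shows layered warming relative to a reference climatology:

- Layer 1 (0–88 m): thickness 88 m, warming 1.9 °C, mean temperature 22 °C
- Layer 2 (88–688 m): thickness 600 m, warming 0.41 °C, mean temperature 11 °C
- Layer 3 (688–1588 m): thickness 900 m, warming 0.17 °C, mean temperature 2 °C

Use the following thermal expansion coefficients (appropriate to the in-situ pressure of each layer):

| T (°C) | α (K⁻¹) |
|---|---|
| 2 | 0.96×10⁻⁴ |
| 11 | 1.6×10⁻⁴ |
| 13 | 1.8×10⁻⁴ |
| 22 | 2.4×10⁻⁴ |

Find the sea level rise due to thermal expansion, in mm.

Layer 1 at 22 °C → α = 2.4×10⁻⁴ K⁻¹
Layer 2 at 11 °C → α = 1.6×10⁻⁴ K⁻¹
Layer 3 at 2 °C → α = 0.96×10⁻⁴ K⁻¹
2.4×10⁻⁴ × 1.9 × 88 = 0.040128 m
600 × 0.41 × 1.6×10⁻⁴ = 0.03936 m
688–1588 m: 0.96×10⁻⁴ × 0.17 × 900 = 0.014688 m
Δh = 0.040128 + 0.03936 + 0.014688 = 0.094176 m ≈ 94 mm

about 94 mm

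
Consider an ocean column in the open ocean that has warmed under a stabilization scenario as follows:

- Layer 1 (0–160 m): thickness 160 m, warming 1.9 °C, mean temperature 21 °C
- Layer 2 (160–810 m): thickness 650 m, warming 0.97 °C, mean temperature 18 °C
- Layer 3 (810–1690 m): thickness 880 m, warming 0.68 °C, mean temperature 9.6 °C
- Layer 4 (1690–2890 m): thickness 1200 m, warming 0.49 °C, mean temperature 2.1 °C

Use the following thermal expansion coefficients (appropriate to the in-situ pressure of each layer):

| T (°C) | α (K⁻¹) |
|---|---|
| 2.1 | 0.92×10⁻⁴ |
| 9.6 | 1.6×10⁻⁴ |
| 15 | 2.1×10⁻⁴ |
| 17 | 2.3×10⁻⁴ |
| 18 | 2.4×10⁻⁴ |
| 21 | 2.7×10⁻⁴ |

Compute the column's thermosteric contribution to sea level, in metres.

Layer 1 at 21 °C → α = 2.7×10⁻⁴ K⁻¹
Layer 2 at 18 °C → α = 2.4×10⁻⁴ K⁻¹
Layer 3 at 9.6 °C → α = 1.6×10⁻⁴ K⁻¹
Layer 4 at 2.1 °C → α = 0.92×10⁻⁴ K⁻¹
160 × 2.7×10⁻⁴ × 1.9 = 0.08208 m
160–810 m: 0.97 × 2.4×10⁻⁴ × 650 = 0.15132 m
Layer 3: 880 × 0.68 × 1.6×10⁻⁴ = 0.095744 m
Layer 4: 0.49 × 0.92×10⁻⁴ × 1200 = 0.054096 m
Δh = 0.08208 + 0.15132 + 0.095744 + 0.054096 = 0.38324 m

about 0.383 m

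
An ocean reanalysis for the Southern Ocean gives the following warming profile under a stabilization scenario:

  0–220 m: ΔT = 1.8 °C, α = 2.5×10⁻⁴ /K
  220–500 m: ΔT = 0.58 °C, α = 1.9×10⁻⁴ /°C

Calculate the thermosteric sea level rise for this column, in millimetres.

about 130 mm

Layer 1: 1.8 × 220 × 2.5×10⁻⁴ = 0.09900 m
0.58 × 1.9×10⁻⁴ × 280 = 0.030856 m
Δh = 0.09900 + 0.030856 = 0.129856 m ≈ 130 mm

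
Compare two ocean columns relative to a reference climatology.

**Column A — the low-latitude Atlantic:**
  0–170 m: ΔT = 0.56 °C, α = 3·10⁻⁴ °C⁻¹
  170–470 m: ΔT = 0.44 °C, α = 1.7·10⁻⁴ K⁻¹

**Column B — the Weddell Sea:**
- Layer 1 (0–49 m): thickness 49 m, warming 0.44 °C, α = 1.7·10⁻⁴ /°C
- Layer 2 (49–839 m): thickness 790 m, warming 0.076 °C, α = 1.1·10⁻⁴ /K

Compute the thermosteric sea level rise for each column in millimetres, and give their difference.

A 0–170 m: 3×10⁻⁴ × 170 × 0.56 = 0.02856 m
A Layer 2: 0.44 × 1.7×10⁻⁴ × 300 = 0.02244 m
A total: 0.05100 m
B 0–49 m: 49 × 0.44 × 1.7×10⁻⁴ = 0.0036652 m
B 1.1×10⁻⁴ × 0.076 × 790 = 0.0066044 m
B total: 0.0102696 m
Difference: 0.05100 − 0.0102696 = 0.0407304 m

A: 51.0 mm; B: 10.3 mm; difference 40.7 mm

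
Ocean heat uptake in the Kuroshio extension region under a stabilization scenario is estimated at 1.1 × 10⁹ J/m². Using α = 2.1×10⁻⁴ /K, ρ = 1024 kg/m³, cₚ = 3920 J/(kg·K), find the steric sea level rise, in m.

Δh = αQ/(ρcₚ) = 2.1×10⁻⁴ × 1.1×10⁹ / (1024 × 3920) ≈ 0.057547 m

Δh = 0.0575 m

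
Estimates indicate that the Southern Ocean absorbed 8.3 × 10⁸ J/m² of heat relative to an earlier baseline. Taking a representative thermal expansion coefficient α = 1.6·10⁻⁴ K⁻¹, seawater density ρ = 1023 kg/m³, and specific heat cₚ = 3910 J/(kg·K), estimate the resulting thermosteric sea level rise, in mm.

33.2 mm

Δh = αQ/(ρcₚ) = 1.6×10⁻⁴ × 8.3×10⁸ / (1023 × 3910) ≈ 0.033201 m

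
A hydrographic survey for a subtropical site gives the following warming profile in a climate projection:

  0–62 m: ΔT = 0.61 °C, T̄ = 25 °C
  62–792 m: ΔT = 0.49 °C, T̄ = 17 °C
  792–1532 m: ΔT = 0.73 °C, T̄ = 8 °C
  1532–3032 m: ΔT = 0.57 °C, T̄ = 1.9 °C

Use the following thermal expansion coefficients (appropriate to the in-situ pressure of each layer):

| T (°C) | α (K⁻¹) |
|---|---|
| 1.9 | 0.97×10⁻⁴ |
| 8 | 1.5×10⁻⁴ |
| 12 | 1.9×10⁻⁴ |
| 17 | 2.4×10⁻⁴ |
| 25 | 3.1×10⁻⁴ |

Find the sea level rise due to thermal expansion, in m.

0.262 m of thermosteric rise

Layer 1 at 25 °C → α = 3.1×10⁻⁴ K⁻¹
Layer 2 at 17 °C → α = 2.4×10⁻⁴ K⁻¹
Layer 3 at 8 °C → α = 1.5×10⁻⁴ K⁻¹
Layer 4 at 1.9 °C → α = 0.97×10⁻⁴ K⁻¹
0.61 × 62 × 3.1×10⁻⁴ = 0.0117242 m
Layer 2: 0.49 × 2.4×10⁻⁴ × 730 = 0.085848 m
740 × 0.73 × 1.5×10⁻⁴ = 0.08103 m
1532–3032 m: 1500 × 0.97×10⁻⁴ × 0.57 = 0.082935 m
Δh = 0.0117242 + 0.085848 + 0.08103 + 0.082935 = 0.2615372 m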